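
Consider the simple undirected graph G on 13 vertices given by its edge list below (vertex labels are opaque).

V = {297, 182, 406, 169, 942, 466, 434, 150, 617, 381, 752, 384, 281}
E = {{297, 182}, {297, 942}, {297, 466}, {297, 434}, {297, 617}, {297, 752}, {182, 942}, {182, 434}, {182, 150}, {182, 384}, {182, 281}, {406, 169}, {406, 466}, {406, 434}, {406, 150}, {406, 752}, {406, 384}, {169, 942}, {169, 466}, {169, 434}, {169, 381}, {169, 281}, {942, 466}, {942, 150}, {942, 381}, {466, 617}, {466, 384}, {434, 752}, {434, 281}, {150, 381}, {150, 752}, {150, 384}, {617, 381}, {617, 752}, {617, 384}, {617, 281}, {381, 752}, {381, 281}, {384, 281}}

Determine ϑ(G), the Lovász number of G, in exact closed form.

sqrt(13)

Vertex 381 has 6 neighbors: 169, 942, 150, 617, 752, 281.
N(169) = {406, 942, 466, 434, 381, 281}, |N(169)| = 6.
deg(406) = 6; N(406) = {169, 466, 434, 150, 752, 384}.
deg(150) = 6; N(150) = {182, 406, 942, 381, 752, 384}.
G on 13 vertices is 6-regular; SR(13,6,2,3) — a Paley graph.
A has 3 distinct eigenvalues ≈ [6.0, 1.302776, -2.302776].
With N=13: ϑ(G) = 13·(-(-sqrt(13)/2 - 1/2))/(6−(-sqrt(13)/2 - 1/2)) = sqrt(13).
ϑ(G) ≈ 3.605551275.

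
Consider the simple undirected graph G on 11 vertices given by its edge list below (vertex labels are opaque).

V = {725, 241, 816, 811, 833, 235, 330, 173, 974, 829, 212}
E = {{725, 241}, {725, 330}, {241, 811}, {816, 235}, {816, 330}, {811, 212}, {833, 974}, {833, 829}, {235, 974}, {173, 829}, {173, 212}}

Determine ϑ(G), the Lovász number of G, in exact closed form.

11*cos(pi/11)/(cos(pi/11) + 1)

Vertex 235 has 2 neighbors: 816, 974.
Vertex 974 has 2 neighbors: 833, 235.
deg(173) = 2; N(173) = {829, 212}.
Vertex 829 has 2 neighbors: 833, 173.
11-vertex 2-regular graph: connected 2-regular on 11 ⇒ C_{11}.
spec(A) ≈ [2.0, 1.6825, 0.8308, -0.2846, -1.3097, -1.919] (distinct, 4 d.p.).
Lovász: ϑ = −11(-2*cos(pi/11))/(2+-(-1)*2*cos(pi/11)) = 11*cos(pi/11)/(cos(pi/11) + 1).
ϑ(G) ≈ 5.386303.
5 ≤ 11*cos(pi/11)/(cos(pi/11) + 1) ≤ 6: both strict.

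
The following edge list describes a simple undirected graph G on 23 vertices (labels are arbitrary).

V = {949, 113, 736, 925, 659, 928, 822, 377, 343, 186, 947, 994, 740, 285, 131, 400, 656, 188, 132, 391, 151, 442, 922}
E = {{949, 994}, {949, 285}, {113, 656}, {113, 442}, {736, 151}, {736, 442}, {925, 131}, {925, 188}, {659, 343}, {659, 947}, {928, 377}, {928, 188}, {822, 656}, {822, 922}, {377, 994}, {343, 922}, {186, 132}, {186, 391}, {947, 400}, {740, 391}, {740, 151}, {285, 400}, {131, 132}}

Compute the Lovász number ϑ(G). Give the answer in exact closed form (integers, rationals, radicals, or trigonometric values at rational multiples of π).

Vertex 343 has 2 neighbors: 659, 922.
Vertex 151 has 2 neighbors: 736, 740.
N(442) = {113, 736}, |N(442)| = 2.
Vertex 186 has 2 neighbors: 132, 391.
Regular of degree 2 on 23 vertices: the odd cycle C_{23}.
Distinct eigenvalues (to 4 d.p.): [2.0, 1.9258, 1.7088, 1.3651, 0.9201, 0.4069, -0.1365, -0.6698, -1.1534, -1.5514, -1.8344, -1.9814].
−23·(-2*cos(pi/23)) / ((2)−(-2*cos(pi/23))) = 23*cos(pi/23)/(cos(pi/23) + 1) = ϑ(G).
ϑ(G) ≈ 11.44619.
11 ≤ 23*cos(pi/23)/(cos(pi/23) + 1) ≤ 12: both strict.

23*cos(pi/23)/(cos(pi/23) + 1)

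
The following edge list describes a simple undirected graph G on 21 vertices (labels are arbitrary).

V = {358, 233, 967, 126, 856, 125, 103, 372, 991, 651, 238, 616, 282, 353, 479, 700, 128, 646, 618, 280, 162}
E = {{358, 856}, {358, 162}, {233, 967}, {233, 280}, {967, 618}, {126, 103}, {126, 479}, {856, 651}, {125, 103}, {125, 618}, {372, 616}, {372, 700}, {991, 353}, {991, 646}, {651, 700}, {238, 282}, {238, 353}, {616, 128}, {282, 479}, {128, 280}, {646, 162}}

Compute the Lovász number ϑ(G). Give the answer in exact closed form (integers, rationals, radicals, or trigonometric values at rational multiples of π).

deg(233) = 2; N(233) = {967, 280}.
Vertex 126 has 2 neighbors: 103, 479.
N(280) = {233, 128}, |N(280)| = 2.
N(616) = {372, 128}, |N(616)| = 2.
Regular of degree 2 on 21 vertices: the odd cycle C_{21}.
The 11 distinct eigenvalues: [2.0, 1.9111, 1.6525, 1.247, 0.7307, 0.1495, -0.445, -1.0, -1.4661, -1.8019, -1.9777].
ϑ = −N·λ_min/(λ_max−λ_min) = −21·(-2*cos(pi/21))/(2−(-2*cos(pi/21))) = 21*cos(pi/21)/(cos(pi/21) + 1).
≈ 10.44103 (to 5 d.p.).
α=10, χ(Ḡ)=11; ϑ=21*cos(pi/21)/(cos(pi/21) + 1) lies between (both strict).

21*cos(pi/21)/(cos(pi/21) + 1)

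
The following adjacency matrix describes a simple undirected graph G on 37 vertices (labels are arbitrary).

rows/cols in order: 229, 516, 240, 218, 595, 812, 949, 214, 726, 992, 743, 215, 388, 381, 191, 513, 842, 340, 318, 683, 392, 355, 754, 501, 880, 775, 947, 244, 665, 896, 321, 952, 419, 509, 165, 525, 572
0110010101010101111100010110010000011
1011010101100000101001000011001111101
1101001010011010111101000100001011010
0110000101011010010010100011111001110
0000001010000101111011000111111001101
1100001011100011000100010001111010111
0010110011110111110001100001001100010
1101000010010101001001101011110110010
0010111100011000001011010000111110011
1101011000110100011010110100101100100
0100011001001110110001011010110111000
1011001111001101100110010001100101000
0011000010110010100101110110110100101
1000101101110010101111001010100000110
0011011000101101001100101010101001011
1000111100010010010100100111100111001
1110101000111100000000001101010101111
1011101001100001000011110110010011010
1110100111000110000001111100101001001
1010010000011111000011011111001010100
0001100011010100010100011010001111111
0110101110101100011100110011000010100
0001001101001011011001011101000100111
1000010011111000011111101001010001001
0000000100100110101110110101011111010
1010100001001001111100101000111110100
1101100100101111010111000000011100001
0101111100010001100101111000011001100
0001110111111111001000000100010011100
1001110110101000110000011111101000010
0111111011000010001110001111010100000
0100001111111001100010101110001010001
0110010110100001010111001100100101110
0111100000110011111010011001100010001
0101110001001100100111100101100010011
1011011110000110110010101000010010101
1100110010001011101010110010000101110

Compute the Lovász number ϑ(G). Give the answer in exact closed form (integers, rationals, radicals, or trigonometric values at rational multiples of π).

sqrt(37)

Vertex 355 has 18 neighbors: 516, 240, 595, 949, 214, 726, 743, 388, 381, 340, 318, 683, 754, 501, 947, 244, 419, 165.
deg(516) = 18; N(516) = {229, 240, 218, 812, 214, 992, 743, 842, 318, 355, 947, 244, 321, 952, 419, 509, 165, 572}.
deg(896) = 18; N(896) = {229, 218, 595, 812, 214, 726, 743, 388, 842, 340, 501, 880, 775, 947, 244, 665, 321, 525}.
Vertex 726 has 18 neighbors: 240, 595, 812, 949, 214, 215, 388, 318, 392, 355, 501, 665, 896, 321, 952, 419, 525, 572.
deg(v) = 18 for all v (|V|=37); Paley(37): SR with (k,λ,μ)=(18,8,9).
Distinct eigenvalues (to 5 d.p.): [18.0, 2.54138, -3.54138].
Lovász: ϑ = −37(-sqrt(37)/2 - 1/2)/(18+-(-sqrt(37)/2 - 1/2)) = sqrt(37).
Numerically 6.0828.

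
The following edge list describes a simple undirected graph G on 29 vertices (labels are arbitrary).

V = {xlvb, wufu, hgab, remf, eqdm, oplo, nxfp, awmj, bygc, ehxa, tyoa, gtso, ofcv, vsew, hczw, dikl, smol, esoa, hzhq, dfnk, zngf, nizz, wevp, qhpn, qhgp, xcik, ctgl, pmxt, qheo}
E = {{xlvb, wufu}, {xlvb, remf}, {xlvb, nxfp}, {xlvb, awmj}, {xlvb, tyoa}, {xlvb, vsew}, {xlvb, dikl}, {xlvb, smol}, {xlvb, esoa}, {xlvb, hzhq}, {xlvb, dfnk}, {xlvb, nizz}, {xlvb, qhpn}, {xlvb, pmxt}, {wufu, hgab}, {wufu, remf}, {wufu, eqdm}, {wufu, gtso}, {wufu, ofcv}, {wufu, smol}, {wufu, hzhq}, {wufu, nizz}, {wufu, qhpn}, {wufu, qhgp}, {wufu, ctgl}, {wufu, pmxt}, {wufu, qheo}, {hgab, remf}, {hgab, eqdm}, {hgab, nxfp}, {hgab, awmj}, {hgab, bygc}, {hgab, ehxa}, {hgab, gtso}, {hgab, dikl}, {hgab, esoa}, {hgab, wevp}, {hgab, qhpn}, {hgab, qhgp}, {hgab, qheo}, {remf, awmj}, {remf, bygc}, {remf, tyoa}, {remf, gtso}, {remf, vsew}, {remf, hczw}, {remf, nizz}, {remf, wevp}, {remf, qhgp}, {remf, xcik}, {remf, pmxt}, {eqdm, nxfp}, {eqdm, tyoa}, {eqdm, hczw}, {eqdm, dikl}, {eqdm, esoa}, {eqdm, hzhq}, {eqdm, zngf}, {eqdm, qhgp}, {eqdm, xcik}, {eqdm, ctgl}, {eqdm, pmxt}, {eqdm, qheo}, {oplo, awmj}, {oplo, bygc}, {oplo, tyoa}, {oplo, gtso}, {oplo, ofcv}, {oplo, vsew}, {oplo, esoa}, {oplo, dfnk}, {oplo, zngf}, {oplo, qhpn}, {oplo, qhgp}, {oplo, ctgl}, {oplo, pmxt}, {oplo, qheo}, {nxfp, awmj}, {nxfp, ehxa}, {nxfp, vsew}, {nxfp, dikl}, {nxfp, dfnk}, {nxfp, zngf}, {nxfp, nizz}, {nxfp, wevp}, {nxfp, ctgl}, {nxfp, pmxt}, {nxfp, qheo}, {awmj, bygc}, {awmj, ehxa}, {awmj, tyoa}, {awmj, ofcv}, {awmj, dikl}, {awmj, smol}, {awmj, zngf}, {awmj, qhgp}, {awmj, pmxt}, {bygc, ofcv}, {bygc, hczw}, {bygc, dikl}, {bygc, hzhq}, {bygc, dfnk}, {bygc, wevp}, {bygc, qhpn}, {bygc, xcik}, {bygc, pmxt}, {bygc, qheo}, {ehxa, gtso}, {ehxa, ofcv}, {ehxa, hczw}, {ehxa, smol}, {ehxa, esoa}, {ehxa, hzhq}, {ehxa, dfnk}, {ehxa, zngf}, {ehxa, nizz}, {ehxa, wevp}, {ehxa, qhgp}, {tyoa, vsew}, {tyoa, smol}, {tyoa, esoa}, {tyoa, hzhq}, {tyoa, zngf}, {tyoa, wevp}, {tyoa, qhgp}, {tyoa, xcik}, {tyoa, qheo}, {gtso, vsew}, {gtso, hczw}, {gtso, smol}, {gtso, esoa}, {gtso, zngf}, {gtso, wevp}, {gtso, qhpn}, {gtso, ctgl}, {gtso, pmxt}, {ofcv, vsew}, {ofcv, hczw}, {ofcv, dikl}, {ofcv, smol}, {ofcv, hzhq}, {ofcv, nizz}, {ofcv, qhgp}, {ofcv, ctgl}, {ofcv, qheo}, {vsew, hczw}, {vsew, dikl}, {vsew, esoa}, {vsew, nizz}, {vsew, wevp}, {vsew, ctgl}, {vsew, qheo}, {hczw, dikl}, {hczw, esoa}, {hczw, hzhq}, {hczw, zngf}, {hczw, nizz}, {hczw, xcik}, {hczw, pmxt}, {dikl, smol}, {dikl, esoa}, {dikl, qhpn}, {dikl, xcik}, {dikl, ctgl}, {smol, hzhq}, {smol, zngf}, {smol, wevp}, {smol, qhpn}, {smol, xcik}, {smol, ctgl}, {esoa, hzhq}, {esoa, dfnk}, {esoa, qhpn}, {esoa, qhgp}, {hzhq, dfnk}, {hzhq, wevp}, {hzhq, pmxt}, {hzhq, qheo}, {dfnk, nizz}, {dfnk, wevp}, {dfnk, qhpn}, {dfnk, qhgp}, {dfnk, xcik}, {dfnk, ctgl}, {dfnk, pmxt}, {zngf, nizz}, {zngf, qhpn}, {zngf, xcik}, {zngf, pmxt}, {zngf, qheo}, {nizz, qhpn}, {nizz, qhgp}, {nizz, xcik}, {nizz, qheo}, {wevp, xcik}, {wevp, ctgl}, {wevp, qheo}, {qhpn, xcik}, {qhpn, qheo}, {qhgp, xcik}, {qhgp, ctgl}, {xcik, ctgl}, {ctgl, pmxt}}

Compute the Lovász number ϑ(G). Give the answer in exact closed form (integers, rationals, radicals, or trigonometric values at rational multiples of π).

Vertex esoa has 14 neighbors: xlvb, hgab, eqdm, oplo, ehxa, tyoa, gtso, vsew, hczw, dikl, hzhq, dfnk, qhpn, qhgp.
N(dfnk) = {xlvb, oplo, nxfp, bygc, ehxa, esoa, hzhq, nizz, wevp, qhpn, qhgp, xcik, ctgl, pmxt}, |N(dfnk)| = 14.
deg(xcik) = 14; N(xcik) = {remf, eqdm, bygc, tyoa, hczw, dikl, smol, dfnk, zngf, nizz, wevp, qhpn, qhgp, ctgl}.
deg(awmj) = 14; N(awmj) = {xlvb, hgab, remf, oplo, nxfp, bygc, ehxa, tyoa, ofcv, dikl, smol, zngf, qhgp, pmxt}.
Regular of degree 14 on 29 vertices: SR(29,14,6,7) — a Paley graph.
spec(A) ≈ [14.0, 2.192582, -3.192582] (distinct, 6 d.p.).
−29·(-sqrt(29)/2 - 1/2) / ((14)−(-sqrt(29)/2 - 1/2)) = sqrt(29) = ϑ(G).
≈ 5.3851648 (to 7 d.p.).

sqrt(29)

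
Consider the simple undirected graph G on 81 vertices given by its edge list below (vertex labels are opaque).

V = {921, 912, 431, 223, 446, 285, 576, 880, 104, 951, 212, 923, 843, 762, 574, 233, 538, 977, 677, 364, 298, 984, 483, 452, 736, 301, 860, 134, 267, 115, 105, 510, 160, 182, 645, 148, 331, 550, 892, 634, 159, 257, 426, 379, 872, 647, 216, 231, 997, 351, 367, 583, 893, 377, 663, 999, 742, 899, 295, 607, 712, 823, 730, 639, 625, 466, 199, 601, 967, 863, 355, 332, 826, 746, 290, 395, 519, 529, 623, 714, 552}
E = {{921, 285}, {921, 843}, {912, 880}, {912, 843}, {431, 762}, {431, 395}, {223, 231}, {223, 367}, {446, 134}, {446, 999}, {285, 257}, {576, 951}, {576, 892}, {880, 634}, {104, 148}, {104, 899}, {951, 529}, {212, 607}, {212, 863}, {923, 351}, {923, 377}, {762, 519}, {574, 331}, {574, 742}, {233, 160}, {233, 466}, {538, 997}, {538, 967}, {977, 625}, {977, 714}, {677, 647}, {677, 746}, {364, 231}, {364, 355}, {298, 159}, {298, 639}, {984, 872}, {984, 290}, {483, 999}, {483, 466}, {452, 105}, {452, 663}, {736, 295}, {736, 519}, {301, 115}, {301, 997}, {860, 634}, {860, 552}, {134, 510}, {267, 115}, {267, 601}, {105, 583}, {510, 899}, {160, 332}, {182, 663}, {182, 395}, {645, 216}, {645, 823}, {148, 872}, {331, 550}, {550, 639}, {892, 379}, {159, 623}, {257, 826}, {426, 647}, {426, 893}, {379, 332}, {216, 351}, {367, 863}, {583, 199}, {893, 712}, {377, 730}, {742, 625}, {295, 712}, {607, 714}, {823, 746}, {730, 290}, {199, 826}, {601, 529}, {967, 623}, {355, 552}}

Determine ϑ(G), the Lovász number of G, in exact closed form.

81*cos(pi/81)/(cos(pi/81) + 1)

Vertex 104 has 2 neighbors: 148, 899.
Vertex 583 has 2 neighbors: 105, 199.
deg(634) = 2; N(634) = {880, 860}.
N(997) = {538, 301}, |N(997)| = 2.
G on 81 vertices is 2-regular; the odd cycle C_{81}.
A has 41 distinct eigenvalues ≈ [2.0, 1.994, 1.976, 1.9461, 1.9045, 1.8514, 1.7873, 1.7123, 1.6271, 1.5321, 1.4279, 1.315, 1.1943, 1.0664, 0.9321, 0.7922, 0.6475, 0.4989, 0.3473, 0.1936, 0.0388, -0.1163, -0.2707, -0.4234, -0.5736, -0.7204, -0.8628, -1.0, -1.1312, -1.2556, -1.3725, -1.4811, -1.5808, -1.671, -1.7511, -1.8207, -1.8794, -1.9267, -1.9625, -1.9865, -1.9985].
Lovász: ϑ = −81(-2*cos(pi/81))/(2+-(-1)*2*cos(pi/81)) = 81*cos(pi/81)/(cos(pi/81) + 1).
= 40.48476531… (decimal).
40 ≤ 81*cos(pi/81)/(cos(pi/81) + 1) ≤ 41: both strict.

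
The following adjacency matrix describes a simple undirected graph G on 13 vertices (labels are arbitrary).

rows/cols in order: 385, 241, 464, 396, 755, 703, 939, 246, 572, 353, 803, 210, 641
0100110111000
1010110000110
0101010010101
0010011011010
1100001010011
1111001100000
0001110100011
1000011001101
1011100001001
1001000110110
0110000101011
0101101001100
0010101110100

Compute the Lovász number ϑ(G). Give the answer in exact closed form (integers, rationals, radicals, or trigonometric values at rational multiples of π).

Vertex 755 has 6 neighbors: 385, 241, 939, 572, 210, 641.
Vertex 385 has 6 neighbors: 241, 755, 703, 246, 572, 353.
deg(246) = 6; N(246) = {385, 703, 939, 353, 803, 641}.
Vertex 241 has 6 neighbors: 385, 464, 755, 703, 803, 210.
Every vertex has degree 6 (N=13); SR(13,6,2,3) — a Paley graph.
The 3 distinct eigenvalues: [6.0, 1.30278, -2.30278].
Lovász: ϑ = −13(-sqrt(13)/2 - 1/2)/(6+-(-sqrt(13)/2 - 1/2)) = sqrt(13).
= 3.6055513… (decimal).

sqrt(13)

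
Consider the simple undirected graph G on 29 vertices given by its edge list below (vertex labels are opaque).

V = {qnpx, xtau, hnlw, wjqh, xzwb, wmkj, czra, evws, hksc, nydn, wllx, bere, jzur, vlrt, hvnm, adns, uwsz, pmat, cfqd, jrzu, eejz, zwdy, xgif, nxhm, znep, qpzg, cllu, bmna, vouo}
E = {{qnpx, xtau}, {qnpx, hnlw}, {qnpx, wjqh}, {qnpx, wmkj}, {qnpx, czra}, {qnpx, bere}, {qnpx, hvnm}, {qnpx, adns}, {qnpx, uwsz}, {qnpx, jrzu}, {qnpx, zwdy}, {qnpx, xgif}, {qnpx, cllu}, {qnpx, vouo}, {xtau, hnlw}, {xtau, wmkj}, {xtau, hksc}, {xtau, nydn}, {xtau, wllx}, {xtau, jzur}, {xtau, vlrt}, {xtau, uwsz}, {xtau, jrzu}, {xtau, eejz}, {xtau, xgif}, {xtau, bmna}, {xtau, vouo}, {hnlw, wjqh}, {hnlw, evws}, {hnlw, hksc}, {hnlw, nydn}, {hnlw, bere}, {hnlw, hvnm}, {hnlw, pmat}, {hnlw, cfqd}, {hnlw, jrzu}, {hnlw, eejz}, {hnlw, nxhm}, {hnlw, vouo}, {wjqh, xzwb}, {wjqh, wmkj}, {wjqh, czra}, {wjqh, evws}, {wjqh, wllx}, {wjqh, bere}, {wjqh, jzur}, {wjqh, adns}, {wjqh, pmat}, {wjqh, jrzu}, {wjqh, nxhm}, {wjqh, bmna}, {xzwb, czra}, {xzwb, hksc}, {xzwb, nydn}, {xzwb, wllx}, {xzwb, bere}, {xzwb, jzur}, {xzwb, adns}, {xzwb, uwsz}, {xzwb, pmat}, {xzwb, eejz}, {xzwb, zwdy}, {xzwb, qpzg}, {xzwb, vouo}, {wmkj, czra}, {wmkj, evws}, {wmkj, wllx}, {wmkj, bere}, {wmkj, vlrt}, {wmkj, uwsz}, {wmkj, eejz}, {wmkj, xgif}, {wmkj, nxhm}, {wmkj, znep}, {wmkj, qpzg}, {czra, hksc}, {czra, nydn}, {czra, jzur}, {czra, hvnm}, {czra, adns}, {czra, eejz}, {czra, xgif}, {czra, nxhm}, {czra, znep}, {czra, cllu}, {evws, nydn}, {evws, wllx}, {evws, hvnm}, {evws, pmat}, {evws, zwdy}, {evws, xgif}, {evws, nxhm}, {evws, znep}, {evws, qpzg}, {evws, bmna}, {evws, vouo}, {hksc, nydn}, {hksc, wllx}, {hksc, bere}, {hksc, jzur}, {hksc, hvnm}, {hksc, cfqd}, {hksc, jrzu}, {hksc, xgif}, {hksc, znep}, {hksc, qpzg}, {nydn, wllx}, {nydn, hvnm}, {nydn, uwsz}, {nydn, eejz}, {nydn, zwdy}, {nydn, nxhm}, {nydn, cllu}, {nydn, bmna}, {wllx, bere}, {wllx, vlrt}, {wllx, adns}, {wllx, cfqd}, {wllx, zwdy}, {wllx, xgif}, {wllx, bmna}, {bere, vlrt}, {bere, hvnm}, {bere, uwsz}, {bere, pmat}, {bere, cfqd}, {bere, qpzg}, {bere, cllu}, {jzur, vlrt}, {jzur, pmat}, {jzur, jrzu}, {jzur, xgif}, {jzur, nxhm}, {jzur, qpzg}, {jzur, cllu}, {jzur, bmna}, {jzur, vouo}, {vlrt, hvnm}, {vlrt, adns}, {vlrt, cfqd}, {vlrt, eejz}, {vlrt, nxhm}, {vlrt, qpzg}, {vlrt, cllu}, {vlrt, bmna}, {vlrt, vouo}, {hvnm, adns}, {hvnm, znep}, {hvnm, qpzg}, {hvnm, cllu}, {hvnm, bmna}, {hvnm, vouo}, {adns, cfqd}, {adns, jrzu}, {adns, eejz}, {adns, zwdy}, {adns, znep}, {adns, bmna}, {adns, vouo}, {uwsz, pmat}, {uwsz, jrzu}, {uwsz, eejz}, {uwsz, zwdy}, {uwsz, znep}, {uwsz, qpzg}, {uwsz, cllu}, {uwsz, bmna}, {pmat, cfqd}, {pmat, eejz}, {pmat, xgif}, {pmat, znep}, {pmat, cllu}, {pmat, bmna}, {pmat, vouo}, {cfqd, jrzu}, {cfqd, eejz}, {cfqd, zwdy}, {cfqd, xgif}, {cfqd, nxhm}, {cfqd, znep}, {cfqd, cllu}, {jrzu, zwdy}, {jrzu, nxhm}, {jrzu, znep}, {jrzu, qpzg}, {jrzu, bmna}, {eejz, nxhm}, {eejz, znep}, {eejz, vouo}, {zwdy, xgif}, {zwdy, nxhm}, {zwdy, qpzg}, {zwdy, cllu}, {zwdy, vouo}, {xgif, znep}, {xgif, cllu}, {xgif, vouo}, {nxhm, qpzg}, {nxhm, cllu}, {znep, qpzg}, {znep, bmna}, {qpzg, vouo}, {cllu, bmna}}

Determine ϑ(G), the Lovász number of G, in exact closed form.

N(zwdy) = {qnpx, xzwb, evws, nydn, wllx, adns, uwsz, cfqd, jrzu, xgif, nxhm, qpzg, cllu, vouo}, |N(zwdy)| = 14.
Vertex pmat has 14 neighbors: hnlw, wjqh, xzwb, evws, bere, jzur, uwsz, cfqd, eejz, xgif, znep, cllu, bmna, vouo.
deg(xgif) = 14; N(xgif) = {qnpx, xtau, wmkj, czra, evws, hksc, wllx, jzur, pmat, cfqd, zwdy, znep, cllu, vouo}.
N(eejz) = {xtau, hnlw, xzwb, wmkj, czra, nydn, vlrt, adns, uwsz, pmat, cfqd, nxhm, znep, vouo}, |N(eejz)| = 14.
deg(v) = 14 for all v (|V|=29); SR(29,14,6,7) — a Paley graph.
The 3 distinct eigenvalues: [14.0, 2.1926, -3.1926].
λ_max=14, λ_min=-sqrt(29)/2 - 1/2; ϑ = −29·λ_min/(λ_max−λ_min) = sqrt(29).
Numerically 5.38516.

sqrt(29)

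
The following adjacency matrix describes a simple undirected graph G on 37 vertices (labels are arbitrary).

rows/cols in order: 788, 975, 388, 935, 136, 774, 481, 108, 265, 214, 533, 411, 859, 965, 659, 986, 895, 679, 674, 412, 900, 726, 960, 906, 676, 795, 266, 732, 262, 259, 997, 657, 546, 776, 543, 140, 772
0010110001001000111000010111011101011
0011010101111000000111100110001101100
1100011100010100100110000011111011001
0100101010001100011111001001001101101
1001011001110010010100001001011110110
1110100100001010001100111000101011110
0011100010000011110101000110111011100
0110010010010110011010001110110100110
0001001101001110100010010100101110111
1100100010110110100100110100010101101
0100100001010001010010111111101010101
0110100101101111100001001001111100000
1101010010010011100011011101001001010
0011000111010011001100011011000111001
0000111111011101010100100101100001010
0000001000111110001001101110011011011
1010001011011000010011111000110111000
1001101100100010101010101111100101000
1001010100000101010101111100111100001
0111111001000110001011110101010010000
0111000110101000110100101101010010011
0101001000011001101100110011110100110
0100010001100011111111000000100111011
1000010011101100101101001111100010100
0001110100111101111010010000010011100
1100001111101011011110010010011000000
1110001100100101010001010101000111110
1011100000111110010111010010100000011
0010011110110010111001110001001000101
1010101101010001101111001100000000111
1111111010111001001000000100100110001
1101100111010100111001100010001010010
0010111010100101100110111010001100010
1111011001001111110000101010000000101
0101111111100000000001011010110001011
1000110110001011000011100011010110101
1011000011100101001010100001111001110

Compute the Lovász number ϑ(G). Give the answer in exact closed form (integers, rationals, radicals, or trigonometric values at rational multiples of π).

sqrt(37)

Vertex 108 has 18 neighbors: 975, 388, 774, 265, 411, 965, 659, 679, 674, 900, 676, 795, 266, 262, 259, 657, 543, 140.
deg(975) = 18; N(975) = {388, 935, 774, 108, 214, 533, 411, 859, 412, 900, 726, 960, 795, 266, 997, 657, 776, 543}.
N(726) = {975, 935, 481, 411, 859, 986, 895, 674, 412, 960, 906, 266, 732, 262, 259, 657, 543, 140}, |N(726)| = 18.
Vertex 776 has 18 neighbors: 788, 975, 388, 935, 774, 481, 214, 859, 965, 659, 986, 895, 679, 960, 676, 266, 543, 772.
G on 37 vertices is 18-regular; strongly regular (37,18,8,9).
A has 3 distinct eigenvalues ≈ [18.0, 2.54138, -3.54138].
With N=37: ϑ(G) = 37·(-(-sqrt(37)/2 - 1/2))/(18−(-sqrt(37)/2 - 1/2)) = sqrt(37).
Numerically 6.08276.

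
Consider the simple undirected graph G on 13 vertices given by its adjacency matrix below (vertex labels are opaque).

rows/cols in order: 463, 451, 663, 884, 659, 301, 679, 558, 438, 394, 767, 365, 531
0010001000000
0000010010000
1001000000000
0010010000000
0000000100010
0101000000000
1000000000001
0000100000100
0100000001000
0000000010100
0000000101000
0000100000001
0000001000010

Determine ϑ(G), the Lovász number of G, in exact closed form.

N(463) = {663, 679}, |N(463)| = 2.
N(438) = {451, 394}, |N(438)| = 2.
Vertex 679 has 2 neighbors: 463, 531.
deg(767) = 2; N(767) = {558, 394}.
deg(v) = 2 for all v (|V|=13); the odd cycle C_{13}.
spec(A) ≈ [2.0, 1.77091, 1.13613, 0.24107, -0.70921, -1.49702, -1.94188] (distinct, 5 d.p.).
−13·(-2*cos(pi/13)) / ((2)−(-2*cos(pi/13))) = 13*cos(pi/13)/(cos(pi/13) + 1) = ϑ(G).
Numerically 6.40416856.
Sandwich: α(G)=6 ≤ ϑ(G)=13*cos(pi/13)/(cos(pi/13) + 1) ≤ χ(Ḡ)=7 (both strict).

13*cos(pi/13)/(cos(pi/13) + 1)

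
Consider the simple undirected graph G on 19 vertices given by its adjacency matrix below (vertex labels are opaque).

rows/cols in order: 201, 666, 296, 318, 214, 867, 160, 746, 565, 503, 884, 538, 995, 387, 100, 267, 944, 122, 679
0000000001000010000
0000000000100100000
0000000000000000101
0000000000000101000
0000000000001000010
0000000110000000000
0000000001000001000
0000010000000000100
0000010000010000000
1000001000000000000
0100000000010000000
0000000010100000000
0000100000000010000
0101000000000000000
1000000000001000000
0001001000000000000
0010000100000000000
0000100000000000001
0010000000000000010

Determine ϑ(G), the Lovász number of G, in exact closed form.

N(160) = {503, 267}, |N(160)| = 2.
deg(100) = 2; N(100) = {201, 995}.
N(944) = {296, 746}, |N(944)| = 2.
Vertex 296 has 2 neighbors: 944, 679.
Regular of degree 2 on 19 vertices: this is C_{19}, the 19-cycle.
spec(A) ≈ [2.0, 1.8916, 1.5783, 1.0939, 0.491, -0.1652, -0.8034, -1.3546, -1.7589, -1.9727] (distinct, 4 d.p.).
Lovász: ϑ = −19(-2*cos(pi/19))/(2+-(-1)*2*cos(pi/19)) = 19*cos(pi/19)/(cos(pi/19) + 1).
ϑ(G) ≈ 9.4347714.
9 ≤ 19*cos(pi/19)/(cos(pi/19) + 1) ≤ 10: both strict.

19*cos(pi/19)/(cos(pi/19) + 1)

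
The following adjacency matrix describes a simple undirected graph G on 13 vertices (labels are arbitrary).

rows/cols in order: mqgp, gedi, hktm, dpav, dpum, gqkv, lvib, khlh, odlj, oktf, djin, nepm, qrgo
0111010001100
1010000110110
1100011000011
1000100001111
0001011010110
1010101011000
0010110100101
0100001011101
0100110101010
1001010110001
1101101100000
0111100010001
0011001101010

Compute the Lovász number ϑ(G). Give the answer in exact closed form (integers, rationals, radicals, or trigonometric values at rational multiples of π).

sqrt(13)

N(odlj) = {gedi, dpum, gqkv, khlh, oktf, nepm}, |N(odlj)| = 6.
Vertex dpum has 6 neighbors: dpav, gqkv, lvib, odlj, djin, nepm.
N(oktf) = {mqgp, dpav, gqkv, khlh, odlj, qrgo}, |N(oktf)| = 6.
deg(lvib) = 6; N(lvib) = {hktm, dpum, gqkv, khlh, djin, qrgo}.
Regular of degree 6 on 13 vertices: SR(13,6,2,3) — a Paley graph.
A has 3 distinct eigenvalues ≈ [6.0, 1.3028, -2.3028].
−13·(-sqrt(13)/2 - 1/2) / ((6)−(-sqrt(13)/2 - 1/2)) = sqrt(13) = ϑ(G).
= 3.6055513… (decimal).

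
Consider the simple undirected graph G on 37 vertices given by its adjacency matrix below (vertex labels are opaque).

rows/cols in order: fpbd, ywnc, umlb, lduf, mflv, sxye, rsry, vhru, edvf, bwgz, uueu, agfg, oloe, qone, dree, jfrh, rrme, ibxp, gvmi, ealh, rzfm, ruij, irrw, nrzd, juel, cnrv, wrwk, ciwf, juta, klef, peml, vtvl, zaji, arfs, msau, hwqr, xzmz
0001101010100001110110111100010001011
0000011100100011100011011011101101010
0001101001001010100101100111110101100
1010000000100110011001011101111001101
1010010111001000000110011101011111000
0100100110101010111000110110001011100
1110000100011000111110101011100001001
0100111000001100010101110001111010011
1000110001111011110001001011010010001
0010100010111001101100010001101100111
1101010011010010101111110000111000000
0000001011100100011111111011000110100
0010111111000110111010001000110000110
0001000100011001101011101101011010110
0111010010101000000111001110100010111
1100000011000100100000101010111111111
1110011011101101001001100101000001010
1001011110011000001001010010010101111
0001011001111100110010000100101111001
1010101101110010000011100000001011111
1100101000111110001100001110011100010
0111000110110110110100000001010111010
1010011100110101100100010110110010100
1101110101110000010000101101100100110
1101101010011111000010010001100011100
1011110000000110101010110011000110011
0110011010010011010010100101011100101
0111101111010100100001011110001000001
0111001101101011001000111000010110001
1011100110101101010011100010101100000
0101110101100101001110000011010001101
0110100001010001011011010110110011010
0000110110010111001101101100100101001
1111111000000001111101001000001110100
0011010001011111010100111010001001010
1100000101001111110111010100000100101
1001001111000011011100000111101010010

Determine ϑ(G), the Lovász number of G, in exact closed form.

Vertex rsry has 18 neighbors: fpbd, ywnc, umlb, vhru, agfg, oloe, rrme, ibxp, gvmi, ealh, rzfm, irrw, juel, wrwk, ciwf, juta, arfs, xzmz.
deg(ibxp) = 18; N(ibxp) = {fpbd, lduf, sxye, rsry, vhru, edvf, agfg, oloe, gvmi, ruij, nrzd, wrwk, klef, vtvl, arfs, msau, hwqr, xzmz}.
N(ruij) = {ywnc, umlb, lduf, vhru, edvf, uueu, agfg, qone, dree, rrme, ibxp, ealh, ciwf, klef, vtvl, zaji, arfs, hwqr}, |N(ruij)| = 18.
N(jfrh) = {fpbd, ywnc, edvf, bwgz, qone, rrme, irrw, juel, wrwk, juta, klef, peml, vtvl, zaji, arfs, msau, hwqr, xzmz}, |N(jfrh)| = 18.
37-vertex 18-regular graph: Paley(37): SR with (k,λ,μ)=(18,8,9).
A has 3 distinct eigenvalues ≈ [18.0, 2.54138, -3.54138].
ϑ = −N·λ_min/(λ_max−λ_min) = −37·(-sqrt(37)/2 - 1/2)/(18−(-sqrt(37)/2 - 1/2)) = sqrt(37).
≈ 6.0828 (to 4 d.p.).

sqrt(37)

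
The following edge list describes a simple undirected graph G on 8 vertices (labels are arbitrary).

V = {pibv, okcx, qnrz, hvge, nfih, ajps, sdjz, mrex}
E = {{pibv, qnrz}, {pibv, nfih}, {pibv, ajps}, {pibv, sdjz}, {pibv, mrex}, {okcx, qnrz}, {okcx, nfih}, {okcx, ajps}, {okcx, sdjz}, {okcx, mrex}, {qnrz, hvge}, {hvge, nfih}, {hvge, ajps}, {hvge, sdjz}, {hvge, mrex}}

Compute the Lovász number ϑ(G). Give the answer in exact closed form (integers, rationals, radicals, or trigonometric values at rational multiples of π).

5

Vertex okcx has 5 neighbors: qnrz, nfih, ajps, sdjz, mrex.
Vertex mrex has 3 neighbors: pibv, okcx, hvge.
N(qnrz) = {pibv, okcx, hvge}, |N(qnrz)| = 3.
deg(sdjz) = 3; N(sdjz) = {pibv, okcx, hvge}.
K_{5,3} (perfect); ϑ(G) = α(G) = max{5,3} = 5.
Numerically 5.000000000.
5 ≤ 5 ≤ 5: collapsed.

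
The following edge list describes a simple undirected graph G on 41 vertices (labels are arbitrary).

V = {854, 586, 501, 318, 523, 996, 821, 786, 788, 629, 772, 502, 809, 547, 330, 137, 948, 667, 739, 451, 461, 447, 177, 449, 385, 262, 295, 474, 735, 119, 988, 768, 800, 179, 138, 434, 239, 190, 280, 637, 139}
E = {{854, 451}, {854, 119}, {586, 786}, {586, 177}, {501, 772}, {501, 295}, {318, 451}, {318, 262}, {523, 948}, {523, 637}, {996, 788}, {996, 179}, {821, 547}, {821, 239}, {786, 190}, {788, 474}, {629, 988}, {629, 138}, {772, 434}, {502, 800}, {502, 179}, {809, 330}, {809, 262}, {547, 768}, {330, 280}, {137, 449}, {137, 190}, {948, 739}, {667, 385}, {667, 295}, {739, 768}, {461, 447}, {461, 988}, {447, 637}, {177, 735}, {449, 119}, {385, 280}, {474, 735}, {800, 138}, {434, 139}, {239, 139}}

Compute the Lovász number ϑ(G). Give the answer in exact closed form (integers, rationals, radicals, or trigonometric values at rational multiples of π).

41*cos(pi/41)/(cos(pi/41) + 1)

N(318) = {451, 262}, |N(318)| = 2.
deg(667) = 2; N(667) = {385, 295}.
N(179) = {996, 502}, |N(179)| = 2.
N(637) = {523, 447}, |N(637)| = 2.
Every vertex has degree 2 (N=41); the odd cycle C_{41}.
Distinct eigenvalues (to 6 d.p.): [2.0, 1.976561, 1.906793, 1.792331, 1.635859, 1.441043, 1.212451, 0.95544, 0.676034, 0.380782, 0.076605, -0.229367, -0.529963, -0.818137, -1.087135, -1.330651, -1.542978, -1.719139, -1.855005, -1.947391, -1.994132].
ϑ = −N·λ_min/(λ_max−λ_min) = −41·(-2*cos(pi/41))/(2−(-2*cos(pi/41))) = 41*cos(pi/41)/(cos(pi/41) + 1).
ϑ(G) ≈ 20.4698803.
Lovász sandwich 20 ≤ 41*cos(pi/41)/(cos(pi/41) + 1) ≤ 21: both strict.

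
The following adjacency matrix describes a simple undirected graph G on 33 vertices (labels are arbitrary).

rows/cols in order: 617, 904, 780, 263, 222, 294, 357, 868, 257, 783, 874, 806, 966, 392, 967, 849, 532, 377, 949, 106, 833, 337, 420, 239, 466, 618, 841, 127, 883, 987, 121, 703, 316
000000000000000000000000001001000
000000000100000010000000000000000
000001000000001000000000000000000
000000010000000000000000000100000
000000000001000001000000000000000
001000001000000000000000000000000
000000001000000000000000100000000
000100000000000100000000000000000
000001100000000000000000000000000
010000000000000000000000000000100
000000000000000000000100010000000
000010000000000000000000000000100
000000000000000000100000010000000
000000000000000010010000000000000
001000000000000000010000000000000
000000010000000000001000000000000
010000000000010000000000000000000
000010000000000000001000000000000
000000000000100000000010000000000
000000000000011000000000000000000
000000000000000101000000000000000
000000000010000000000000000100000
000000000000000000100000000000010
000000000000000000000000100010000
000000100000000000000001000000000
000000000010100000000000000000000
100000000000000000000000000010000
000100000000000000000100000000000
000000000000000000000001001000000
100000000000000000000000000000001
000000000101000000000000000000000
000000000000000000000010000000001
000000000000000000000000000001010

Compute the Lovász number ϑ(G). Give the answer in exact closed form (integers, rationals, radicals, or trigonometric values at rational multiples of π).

Vertex 949 has 2 neighbors: 966, 420.
deg(263) = 2; N(263) = {868, 127}.
N(849) = {868, 833}, |N(849)| = 2.
N(392) = {532, 106}, |N(392)| = 2.
33-vertex 2-regular graph: a single 33-cycle (edge-transitive).
A has 17 distinct eigenvalues ≈ [2.0, 1.964, 1.857, 1.683, 1.447, 1.16, 0.831, 0.472, 0.095, -0.285, -0.654, -1.0, -1.31, -1.572, -1.778, -1.919, -1.991].
−33·(-2*cos(pi/33)) / ((2)−(-2*cos(pi/33))) = 33*cos(pi/33)/(cos(pi/33) + 1) = ϑ(G).
= 16.462558592… (decimal).
Check 16 ≤ 33*cos(pi/33)/(cos(pi/33) + 1) ≤ 17: both strict.

33*cos(pi/33)/(cos(pi/33) + 1)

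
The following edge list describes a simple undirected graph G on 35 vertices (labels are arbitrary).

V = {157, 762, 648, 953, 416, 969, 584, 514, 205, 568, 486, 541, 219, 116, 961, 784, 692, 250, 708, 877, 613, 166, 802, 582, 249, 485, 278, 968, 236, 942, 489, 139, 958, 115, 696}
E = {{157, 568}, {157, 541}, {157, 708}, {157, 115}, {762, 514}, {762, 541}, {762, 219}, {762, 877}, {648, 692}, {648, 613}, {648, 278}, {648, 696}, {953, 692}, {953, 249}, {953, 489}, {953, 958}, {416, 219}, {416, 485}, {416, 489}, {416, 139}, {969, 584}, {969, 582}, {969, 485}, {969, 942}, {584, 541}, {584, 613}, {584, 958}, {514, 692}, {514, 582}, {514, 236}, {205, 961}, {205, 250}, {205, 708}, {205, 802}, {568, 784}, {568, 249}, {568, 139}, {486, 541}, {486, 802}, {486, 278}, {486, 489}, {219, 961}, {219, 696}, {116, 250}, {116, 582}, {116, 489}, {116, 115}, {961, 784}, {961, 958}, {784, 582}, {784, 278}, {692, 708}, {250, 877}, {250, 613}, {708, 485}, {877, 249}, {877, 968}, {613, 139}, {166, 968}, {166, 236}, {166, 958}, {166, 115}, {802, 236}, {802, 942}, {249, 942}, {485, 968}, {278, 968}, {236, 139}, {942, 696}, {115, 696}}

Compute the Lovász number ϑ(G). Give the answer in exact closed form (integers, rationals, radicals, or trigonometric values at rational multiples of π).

Vertex 584 has 4 neighbors: 969, 541, 613, 958.
deg(485) = 4; N(485) = {416, 969, 708, 968}.
deg(692) = 4; N(692) = {648, 953, 514, 708}.
N(166) = {968, 236, 958, 115}, |N(166)| = 4.
Regular of degree 4 on 35 vertices: this is K(7,3), the Kneser graph.
Distinct eigenvalues (to 4 d.p.): [4.0, 2.0, -1.0, -3.0].
Lovász: ϑ = −35(-3)/(4+-1*(-3)) = 15.
ϑ(G) ≈ 15.000000000.

15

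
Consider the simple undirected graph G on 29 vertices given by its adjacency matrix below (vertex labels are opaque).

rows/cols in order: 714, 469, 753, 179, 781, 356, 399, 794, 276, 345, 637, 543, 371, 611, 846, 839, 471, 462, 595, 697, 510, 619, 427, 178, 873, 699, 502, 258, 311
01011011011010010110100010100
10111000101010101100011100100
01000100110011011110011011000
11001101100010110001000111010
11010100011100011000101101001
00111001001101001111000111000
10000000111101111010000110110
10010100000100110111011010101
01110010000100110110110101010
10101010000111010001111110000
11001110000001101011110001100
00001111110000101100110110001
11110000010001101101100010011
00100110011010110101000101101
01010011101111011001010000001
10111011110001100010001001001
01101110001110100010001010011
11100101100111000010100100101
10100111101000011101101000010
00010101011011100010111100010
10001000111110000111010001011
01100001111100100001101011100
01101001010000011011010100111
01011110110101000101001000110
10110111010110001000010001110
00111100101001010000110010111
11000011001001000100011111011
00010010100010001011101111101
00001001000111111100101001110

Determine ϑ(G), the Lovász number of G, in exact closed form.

sqrt(29)

Vertex 179 has 14 neighbors: 714, 469, 781, 356, 794, 276, 371, 846, 839, 697, 178, 873, 699, 258.
deg(399) = 14; N(399) = {714, 276, 345, 637, 543, 611, 846, 839, 471, 595, 178, 873, 502, 258}.
deg(276) = 14; N(276) = {469, 753, 179, 399, 543, 846, 839, 462, 595, 510, 619, 178, 699, 258}.
N(637) = {714, 469, 781, 356, 399, 611, 846, 471, 595, 697, 510, 619, 699, 502}, |N(637)| = 14.
deg(v) = 14 for all v (|V|=29); SR(29,14,6,7) — a Paley graph.
Distinct eigenvalues (to 6 d.p.): [14.0, 2.192582, -3.192582].
λ_max=14, λ_min=-sqrt(29)/2 - 1/2; ϑ = −29·λ_min/(λ_max−λ_min) = sqrt(29).
ϑ(G) ≈ 5.385164807.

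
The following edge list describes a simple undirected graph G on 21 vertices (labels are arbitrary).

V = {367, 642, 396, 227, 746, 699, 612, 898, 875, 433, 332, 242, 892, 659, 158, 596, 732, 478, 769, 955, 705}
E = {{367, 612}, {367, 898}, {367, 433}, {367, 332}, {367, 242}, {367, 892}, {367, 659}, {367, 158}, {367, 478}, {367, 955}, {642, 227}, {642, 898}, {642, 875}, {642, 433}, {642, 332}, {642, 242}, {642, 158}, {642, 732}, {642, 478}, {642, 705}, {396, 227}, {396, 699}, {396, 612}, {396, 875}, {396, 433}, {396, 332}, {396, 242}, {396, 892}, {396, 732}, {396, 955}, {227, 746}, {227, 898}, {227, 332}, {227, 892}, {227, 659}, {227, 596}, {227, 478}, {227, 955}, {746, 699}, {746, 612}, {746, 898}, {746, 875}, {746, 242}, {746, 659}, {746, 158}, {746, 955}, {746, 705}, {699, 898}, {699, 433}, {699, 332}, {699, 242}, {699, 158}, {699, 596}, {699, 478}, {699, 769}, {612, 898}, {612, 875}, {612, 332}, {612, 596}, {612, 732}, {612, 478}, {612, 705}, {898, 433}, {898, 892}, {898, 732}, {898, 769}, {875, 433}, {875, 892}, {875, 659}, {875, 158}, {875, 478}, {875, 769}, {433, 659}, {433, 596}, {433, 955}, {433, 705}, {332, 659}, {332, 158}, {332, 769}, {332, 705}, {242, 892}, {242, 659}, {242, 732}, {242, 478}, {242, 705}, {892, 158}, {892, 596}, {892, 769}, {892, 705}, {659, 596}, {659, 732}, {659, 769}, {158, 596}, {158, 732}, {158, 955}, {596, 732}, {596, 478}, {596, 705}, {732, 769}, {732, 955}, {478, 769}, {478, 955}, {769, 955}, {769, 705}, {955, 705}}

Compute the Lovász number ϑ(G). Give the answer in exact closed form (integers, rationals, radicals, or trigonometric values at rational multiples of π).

deg(732) = 10; N(732) = {642, 396, 612, 898, 242, 659, 158, 596, 769, 955}.
Vertex 433 has 10 neighbors: 367, 642, 396, 699, 898, 875, 659, 596, 955, 705.
deg(478) = 10; N(478) = {367, 642, 227, 699, 612, 875, 242, 596, 769, 955}.
Vertex 659 has 10 neighbors: 367, 227, 746, 875, 433, 332, 242, 596, 732, 769.
Every vertex has degree 10 (N=21); Kneser-type, 2-subsets of [7].
spec(A) ≈ [10.0, 1.0, -4.0] (distinct, 6 d.p.).
Lovász (edge-transitive): ϑ = −21·(-4)/((10)−(-4)) = 6.
= 6.0000… (decimal).

6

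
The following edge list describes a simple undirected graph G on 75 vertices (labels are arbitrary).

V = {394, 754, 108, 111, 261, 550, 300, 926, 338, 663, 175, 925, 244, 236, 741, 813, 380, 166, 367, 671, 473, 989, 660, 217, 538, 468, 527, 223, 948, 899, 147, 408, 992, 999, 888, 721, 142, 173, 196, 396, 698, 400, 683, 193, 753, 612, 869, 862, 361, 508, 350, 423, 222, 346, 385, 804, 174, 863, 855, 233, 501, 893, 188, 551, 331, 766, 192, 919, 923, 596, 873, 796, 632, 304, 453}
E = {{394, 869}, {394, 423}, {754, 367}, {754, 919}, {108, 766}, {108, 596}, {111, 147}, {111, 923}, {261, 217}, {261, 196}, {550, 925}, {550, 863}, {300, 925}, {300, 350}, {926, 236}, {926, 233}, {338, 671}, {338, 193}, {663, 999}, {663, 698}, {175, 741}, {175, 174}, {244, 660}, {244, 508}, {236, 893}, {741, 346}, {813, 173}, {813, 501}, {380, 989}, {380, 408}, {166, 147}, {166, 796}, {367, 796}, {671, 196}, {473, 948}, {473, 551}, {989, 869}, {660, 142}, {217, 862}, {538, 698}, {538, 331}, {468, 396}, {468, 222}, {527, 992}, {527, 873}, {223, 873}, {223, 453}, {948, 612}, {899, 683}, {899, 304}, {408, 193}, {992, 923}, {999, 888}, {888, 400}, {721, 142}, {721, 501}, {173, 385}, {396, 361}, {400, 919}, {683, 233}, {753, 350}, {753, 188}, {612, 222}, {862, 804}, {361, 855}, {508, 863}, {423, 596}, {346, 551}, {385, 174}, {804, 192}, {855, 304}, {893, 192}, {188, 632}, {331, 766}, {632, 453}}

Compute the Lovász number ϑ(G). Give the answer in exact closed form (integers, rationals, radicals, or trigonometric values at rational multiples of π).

75*cos(pi/75)/(cos(pi/75) + 1)

deg(217) = 2; N(217) = {261, 862}.
N(175) = {741, 174}, |N(175)| = 2.
N(551) = {473, 346}, |N(551)| = 2.
N(863) = {550, 508}, |N(863)| = 2.
2-regular, N=75; the odd cycle C_{75}.
The 38 distinct eigenvalues: [2.0, 1.993, 1.972, 1.937, 1.889, 1.827, 1.753, 1.666, 1.567, 1.458, 1.338, 1.209, 1.072, 0.927, 0.775, 0.618, 0.457, 0.292, 0.126, -0.042, -0.209, -0.375, -0.538, -0.697, -0.852, -1.0, -1.141, -1.275, -1.399, -1.514, -1.618, -1.711, -1.791, -1.86, -1.915, -1.956, -1.984, -1.998].
−75·(-2*cos(pi/75)) / ((2)−(-2*cos(pi/75))) = 75*cos(pi/75)/(cos(pi/75) + 1) = ϑ(G).
ϑ(G) ≈ 37.4835.
37 ≤ 75*cos(pi/75)/(cos(pi/75) + 1) ≤ 38: both strict.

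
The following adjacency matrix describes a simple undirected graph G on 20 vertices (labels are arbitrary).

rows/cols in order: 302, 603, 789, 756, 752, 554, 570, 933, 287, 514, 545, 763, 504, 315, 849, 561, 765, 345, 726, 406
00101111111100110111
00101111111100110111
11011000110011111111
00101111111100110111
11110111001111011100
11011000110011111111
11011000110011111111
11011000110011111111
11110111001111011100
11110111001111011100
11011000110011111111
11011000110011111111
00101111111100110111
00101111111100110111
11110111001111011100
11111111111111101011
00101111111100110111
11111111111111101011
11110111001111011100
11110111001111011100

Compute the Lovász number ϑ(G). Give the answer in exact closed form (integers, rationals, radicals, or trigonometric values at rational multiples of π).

6

deg(763) = 14; N(763) = {302, 603, 756, 752, 287, 514, 504, 315, 849, 561, 765, 345, 726, 406}.
deg(765) = 14; N(765) = {789, 752, 554, 570, 933, 287, 514, 545, 763, 849, 561, 345, 726, 406}.
deg(726) = 14; N(726) = {302, 603, 789, 756, 554, 570, 933, 545, 763, 504, 315, 561, 765, 345}.
Vertex 603 has 14 neighbors: 789, 752, 554, 570, 933, 287, 514, 545, 763, 849, 561, 345, 726, 406.
Complete 4-partite, parts [6, 6, 6, 2]: perfect, ϑ = α = 6.
= 6.0000000… (decimal).
Lovász sandwich 6 ≤ 6 ≤ 6: collapsed.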